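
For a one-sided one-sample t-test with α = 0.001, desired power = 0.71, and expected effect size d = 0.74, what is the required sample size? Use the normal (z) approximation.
n = 25

Sample size formula (one-sample t-test, normal approximation):
n = ((z_α + z_β) / d)²

z_α = 3.090 (for α = 0.001, one-sided)
z_β = 0.553 (for power = 0.71)
d = 0.74

n = ((3.090 + 0.553) / 0.74)²
n = (4.923)²
n ≈ 24.24
Round up to the next whole number: n = 25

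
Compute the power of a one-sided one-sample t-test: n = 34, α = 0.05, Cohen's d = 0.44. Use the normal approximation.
Power ≈ 0.82

Power calculation (one-sample t-test, normal approximation):
z_β = d · √n - z_α
z_β = 0.44 · √34 - 1.645
z_β = 0.44 · 5.831 - 1.645
z_β = 0.921

Power = Φ(z_β) = Φ(0.921) ≈ 0.821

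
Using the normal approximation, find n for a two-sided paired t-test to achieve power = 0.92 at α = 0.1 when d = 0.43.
n = 51 pairs

Sample size formula (paired t-test, normal approximation):
n = ((z_{α/2} + z_β) / d)²

z_{α/2} = 1.645 (for α = 0.1, two-sided)
z_β = 1.405 (for power = 0.92)
d = 0.43

n = ((1.645 + 1.405) / 0.43)²
n = (7.093)²
n ≈ 50.31
Round up to the next whole number: n = 51 pairs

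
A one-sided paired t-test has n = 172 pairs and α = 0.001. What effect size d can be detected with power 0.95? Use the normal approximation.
d ≈ 0.36

Minimum detectable effect (paired t-test, normal approximation):
d = (z_α + z_β) / √n
d = (3.090 + 1.645) / √172
d = 4.735 / 13.115
d ≈ 0.36

By Cohen's convention (0.2 small / 0.5 medium / 0.8 large): small effect.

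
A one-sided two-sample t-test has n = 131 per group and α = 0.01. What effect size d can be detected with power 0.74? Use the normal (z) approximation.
d ≈ 0.37

Minimum detectable effect (two-sample t-test, normal approximation):
d = (z_α + z_β) / √(n/2)
d = (2.326 + 0.643) / √(131/2)
d = 2.970 / 8.093
d ≈ 0.37

By Cohen's convention (0.2 small / 0.5 medium / 0.8 large): small effect.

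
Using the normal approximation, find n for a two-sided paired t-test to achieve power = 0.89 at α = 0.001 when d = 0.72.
n = 40 pairs

Sample size formula (paired t-test, normal approximation):
n = ((z_{α/2} + z_β) / d)²

z_{α/2} = 3.291 (for α = 0.001, two-sided)
z_β = 1.227 (for power = 0.89)
d = 0.72

n = ((3.291 + 1.227) / 0.72)²
n = (6.275)²
n ≈ 39.38
Round up to the next whole number: n = 40 pairs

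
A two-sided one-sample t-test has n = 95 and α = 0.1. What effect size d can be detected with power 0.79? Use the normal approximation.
d ≈ 0.25

Minimum detectable effect (one-sample t-test, normal approximation):
d = (z_{α/2} + z_β) / √n
d = (1.645 + 0.806) / √95
d = 2.451 / 9.747
d ≈ 0.25

By Cohen's convention (0.2 small / 0.5 medium / 0.8 large): small effect.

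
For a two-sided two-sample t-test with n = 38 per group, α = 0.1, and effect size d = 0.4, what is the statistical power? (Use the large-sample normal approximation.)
Power ≈ 0.54

Power calculation (two-sample t-test, normal approximation):
z_β = d · √(n/2) - z_{α/2}
z_β = 0.4 · √(38/2) - 1.645
z_β = 0.4 · 4.359 - 1.645
z_β = 0.099

Power = Φ(z_β) = Φ(0.099) ≈ 0.539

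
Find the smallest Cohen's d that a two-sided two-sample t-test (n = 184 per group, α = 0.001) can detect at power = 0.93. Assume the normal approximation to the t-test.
d ≈ 0.50

Minimum detectable effect (two-sample t-test, normal approximation):
d = (z_{α/2} + z_β) / √(n/2)
d = (3.291 + 1.476) / √(184/2)
d = 4.766 / 9.592
d ≈ 0.50

By Cohen's convention (0.2 small / 0.5 medium / 0.8 large): medium effect.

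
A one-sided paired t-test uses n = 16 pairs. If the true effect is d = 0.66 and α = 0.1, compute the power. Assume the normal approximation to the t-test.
Power ≈ 0.91

Power calculation (paired t-test, normal approximation):
z_β = d · √n - z_α
z_β = 0.66 · √16 - 1.282
z_β = 0.66 · 4.000 - 1.282
z_β = 1.358

Power = Φ(z_β) = Φ(1.358) ≈ 0.913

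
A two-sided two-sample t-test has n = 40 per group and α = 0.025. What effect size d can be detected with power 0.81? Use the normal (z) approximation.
d ≈ 0.70

Minimum detectable effect (two-sample t-test, normal approximation):
d = (z_{α/2} + z_β) / √(n/2)
d = (2.241 + 0.878) / √(40/2)
d = 3.119 / 4.472
d ≈ 0.70

By Cohen's convention (0.2 small / 0.5 medium / 0.8 large): medium effect.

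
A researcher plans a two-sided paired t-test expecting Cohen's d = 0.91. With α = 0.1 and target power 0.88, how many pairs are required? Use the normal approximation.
n = 10 pairs

Sample size formula (paired t-test, normal approximation):
n = ((z_{α/2} + z_β) / d)²

z_{α/2} = 1.645 (for α = 0.1, two-sided)
z_β = 1.175 (for power = 0.88)
d = 0.91

n = ((1.645 + 1.175) / 0.91)²
n = (3.099)²
n ≈ 9.60
Round up to the next whole number: n = 10 pairs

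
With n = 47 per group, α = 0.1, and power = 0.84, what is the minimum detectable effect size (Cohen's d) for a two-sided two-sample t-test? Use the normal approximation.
d ≈ 0.54

Minimum detectable effect (two-sample t-test, normal approximation):
d = (z_{α/2} + z_β) / √(n/2)
d = (1.645 + 0.994) / √(47/2)
d = 2.639 / 4.848
d ≈ 0.54

By Cohen's convention (0.2 small / 0.5 medium / 0.8 large): medium effect.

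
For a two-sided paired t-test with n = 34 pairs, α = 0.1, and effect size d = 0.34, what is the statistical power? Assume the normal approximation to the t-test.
Power ≈ 0.63

Power calculation (paired t-test, normal approximation):
z_β = d · √n - z_{α/2}
z_β = 0.34 · √34 - 1.645
z_β = 0.34 · 5.831 - 1.645
z_β = 0.338

Power = Φ(z_β) = Φ(0.338) ≈ 0.632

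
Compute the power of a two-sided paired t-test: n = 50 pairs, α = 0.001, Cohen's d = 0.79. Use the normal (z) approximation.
Power ≈ 0.99

Power calculation (paired t-test, normal approximation):
z_β = d · √n - z_{α/2}
z_β = 0.79 · √50 - 3.291
z_β = 0.79 · 7.071 - 3.291
z_β = 2.296

Power = Φ(z_β) = Φ(2.296) ≈ 0.989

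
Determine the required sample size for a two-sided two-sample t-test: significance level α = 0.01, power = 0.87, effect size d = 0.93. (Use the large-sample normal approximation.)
n = 32 per group

Sample size formula (two-sample t-test, normal approximation):
n = 2 · ((z_{α/2} + z_β) / d)²

z_{α/2} = 2.576 (for α = 0.01, two-sided)
z_β = 1.126 (for power = 0.87)
d = 0.93

n = 2 · ((2.576 + 1.126) / 0.93)²
n = 2 · (3.981)²
n ≈ 31.70
Round up to the next whole number: n = 32 per group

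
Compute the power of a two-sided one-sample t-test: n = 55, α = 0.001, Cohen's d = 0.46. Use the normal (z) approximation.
Power ≈ 0.55

Power calculation (one-sample t-test, normal approximation):
z_β = d · √n - z_{α/2}
z_β = 0.46 · √55 - 3.291
z_β = 0.46 · 7.416 - 3.291
z_β = 0.121

Power = Φ(z_β) = Φ(0.121) ≈ 0.548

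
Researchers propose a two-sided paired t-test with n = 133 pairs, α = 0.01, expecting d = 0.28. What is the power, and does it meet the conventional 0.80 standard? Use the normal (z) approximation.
Power ≈ 0.74; the study is underpowered (power < 0.80)

Power calculation (paired t-test, normal approximation):
z_β = d · √n - z_{α/2}
z_β = 0.28 · √133 - 2.576
z_β = 0.28 · 11.533 - 2.576
z_β = 0.653

Power = Φ(z_β) = Φ(0.653) ≈ 0.743

Effect size d = 0.28 is small by Cohen's convention (0.2/0.5/0.8).

Threshold: power ≥ 0.80 is conventionally adequate.
Power ≈ 0.74 → the study is underpowered (power < 0.80).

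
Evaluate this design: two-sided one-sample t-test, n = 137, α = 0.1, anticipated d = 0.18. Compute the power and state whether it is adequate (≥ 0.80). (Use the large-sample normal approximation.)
Power ≈ 0.68; the study is underpowered (power < 0.80)

Power calculation (one-sample t-test, normal approximation):
z_β = d · √n - z_{α/2}
z_β = 0.18 · √137 - 1.645
z_β = 0.18 · 11.705 - 1.645
z_β = 0.462

Power = Φ(z_β) = Φ(0.462) ≈ 0.678

Effect size d = 0.18 is very small by Cohen's convention (0.2/0.5/0.8).

Threshold: power ≥ 0.80 is conventionally adequate.
Power ≈ 0.68 → the study is underpowered (power < 0.80).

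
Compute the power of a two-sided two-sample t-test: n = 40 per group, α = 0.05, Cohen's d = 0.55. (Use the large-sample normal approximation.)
Power ≈ 0.69

Power calculation (two-sample t-test, normal approximation):
z_β = d · √(n/2) - z_{α/2}
z_β = 0.55 · √(40/2) - 1.960
z_β = 0.55 · 4.472 - 1.960
z_β = 0.500

Power = Φ(z_β) = Φ(0.500) ≈ 0.691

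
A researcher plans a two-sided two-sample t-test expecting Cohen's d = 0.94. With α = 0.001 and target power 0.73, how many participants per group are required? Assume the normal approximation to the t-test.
n = 35 per group

Sample size formula (two-sample t-test, normal approximation):
n = 2 · ((z_{α/2} + z_β) / d)²

z_{α/2} = 3.291 (for α = 0.001, two-sided)
z_β = 0.613 (for power = 0.73)
d = 0.94

n = 2 · ((3.291 + 0.613) / 0.94)²
n = 2 · (4.153)²
n ≈ 34.49
Round up to the next whole number: n = 35 per group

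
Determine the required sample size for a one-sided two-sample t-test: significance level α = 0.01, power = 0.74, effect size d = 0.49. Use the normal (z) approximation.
n = 74 per group

Sample size formula (two-sample t-test, normal approximation):
n = 2 · ((z_α + z_β) / d)²

z_α = 2.326 (for α = 0.01, one-sided)
z_β = 0.643 (for power = 0.74)
d = 0.49

n = 2 · ((2.326 + 0.643) / 0.49)²
n = 2 · (6.059)²
n ≈ 73.42
Round up to the next whole number: n = 74 per group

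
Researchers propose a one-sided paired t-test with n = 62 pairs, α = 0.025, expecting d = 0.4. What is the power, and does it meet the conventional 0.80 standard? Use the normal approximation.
Power ≈ 0.88; the study is adequately powered (power ≥ 0.80)

Power calculation (paired t-test, normal approximation):
z_β = d · √n - z_α
z_β = 0.4 · √62 - 1.960
z_β = 0.4 · 7.874 - 1.960
z_β = 1.190

Power = Φ(z_β) = Φ(1.190) ≈ 0.883

Effect size d = 0.4 is small by Cohen's convention (0.2/0.5/0.8).

Threshold: power ≥ 0.80 is conventionally adequate.
Power ≈ 0.88 → the study is adequately powered (power ≥ 0.80).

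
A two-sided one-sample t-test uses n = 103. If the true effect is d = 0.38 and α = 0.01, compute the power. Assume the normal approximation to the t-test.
Power ≈ 0.90

Power calculation (one-sample t-test, normal approximation):
z_β = d · √n - z_{α/2}
z_β = 0.38 · √103 - 2.576
z_β = 0.38 · 10.149 - 2.576
z_β = 1.281

Power = Φ(z_β) = Φ(1.281) ≈ 0.900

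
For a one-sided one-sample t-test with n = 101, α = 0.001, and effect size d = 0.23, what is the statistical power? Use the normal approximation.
Power ≈ 0.22

Power calculation (one-sample t-test, normal approximation):
z_β = d · √n - z_α
z_β = 0.23 · √101 - 3.090
z_β = 0.23 · 10.050 - 3.090
z_β = -0.779

Power = Φ(z_β) = Φ(-0.779) ≈ 0.218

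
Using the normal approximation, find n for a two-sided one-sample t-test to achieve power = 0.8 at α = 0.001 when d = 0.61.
n = 46

Sample size formula (one-sample t-test, normal approximation):
n = ((z_{α/2} + z_β) / d)²

z_{α/2} = 3.291 (for α = 0.001, two-sided)
z_β = 0.842 (for power = 0.8)
d = 0.61

n = ((3.291 + 0.842) / 0.61)²
n = (6.775)²
n ≈ 45.90
Round up to the next whole number: n = 46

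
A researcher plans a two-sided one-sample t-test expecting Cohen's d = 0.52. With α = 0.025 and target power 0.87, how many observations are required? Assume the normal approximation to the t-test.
n = 42

Sample size formula (one-sample t-test, normal approximation):
n = ((z_{α/2} + z_β) / d)²

z_{α/2} = 2.241 (for α = 0.025, two-sided)
z_β = 1.126 (for power = 0.87)
d = 0.52

n = ((2.241 + 1.126) / 0.52)²
n = (6.475)²
n ≈ 41.93
Round up to the next whole number: n = 42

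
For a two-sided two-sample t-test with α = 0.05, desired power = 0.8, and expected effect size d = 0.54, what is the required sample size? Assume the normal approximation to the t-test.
n = 54 per group

Sample size formula (two-sample t-test, normal approximation):
n = 2 · ((z_{α/2} + z_β) / d)²

z_{α/2} = 1.960 (for α = 0.05, two-sided)
z_β = 0.842 (for power = 0.8)
d = 0.54

n = 2 · ((1.960 + 0.842) / 0.54)²
n = 2 · (5.189)²
n ≈ 53.85
Round up to the next whole number: n = 54 per group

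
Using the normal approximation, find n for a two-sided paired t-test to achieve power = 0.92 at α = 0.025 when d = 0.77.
n = 23 pairs

Sample size formula (paired t-test, normal approximation):
n = ((z_{α/2} + z_β) / d)²

z_{α/2} = 2.241 (for α = 0.025, two-sided)
z_β = 1.405 (for power = 0.92)
d = 0.77

n = ((2.241 + 1.405) / 0.77)²
n = (4.735)²
n ≈ 22.42
Round up to the next whole number: n = 23 pairs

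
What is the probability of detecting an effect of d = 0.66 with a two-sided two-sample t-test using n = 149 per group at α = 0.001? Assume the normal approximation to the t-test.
Power ≈ 0.99

Power calculation (two-sample t-test, normal approximation):
z_β = d · √(n/2) - z_{α/2}
z_β = 0.66 · √(149/2) - 3.291
z_β = 0.66 · 8.631 - 3.291
z_β = 2.406

Power = Φ(z_β) = Φ(2.406) ≈ 0.992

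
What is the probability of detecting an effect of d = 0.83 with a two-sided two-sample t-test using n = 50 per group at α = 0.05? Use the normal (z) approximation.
Power ≈ 0.99

Power calculation (two-sample t-test, normal approximation):
z_β = d · √(n/2) - z_{α/2}
z_β = 0.83 · √(50/2) - 1.960
z_β = 0.83 · 5.000 - 1.960
z_β = 2.190

Power = Φ(z_β) = Φ(2.190) ≈ 0.986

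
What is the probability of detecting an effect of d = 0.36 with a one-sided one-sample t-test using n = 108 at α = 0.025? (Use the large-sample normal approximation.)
Power ≈ 0.96

Power calculation (one-sample t-test, normal approximation):
z_β = d · √n - z_α
z_β = 0.36 · √108 - 1.960
z_β = 0.36 · 10.392 - 1.960
z_β = 1.781

Power = Φ(z_β) = Φ(1.781) ≈ 0.963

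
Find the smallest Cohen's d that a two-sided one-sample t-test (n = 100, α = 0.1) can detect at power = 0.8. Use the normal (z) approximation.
d ≈ 0.25

Minimum detectable effect (one-sample t-test, normal approximation):
d = (z_{α/2} + z_β) / √n
d = (1.645 + 0.842) / √100
d = 2.486 / 10.000
d ≈ 0.25

By Cohen's convention (0.2 small / 0.5 medium / 0.8 large): small effect.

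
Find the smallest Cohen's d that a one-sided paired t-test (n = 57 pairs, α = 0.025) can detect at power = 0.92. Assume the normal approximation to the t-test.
d ≈ 0.45

Minimum detectable effect (paired t-test, normal approximation):
d = (z_α + z_β) / √n
d = (1.960 + 1.405) / √57
d = 3.365 / 7.550
d ≈ 0.45

By Cohen's convention (0.2 small / 0.5 medium / 0.8 large): small effect.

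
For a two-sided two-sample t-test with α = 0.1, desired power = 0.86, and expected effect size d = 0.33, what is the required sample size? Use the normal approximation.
n = 137 per group

Sample size formula (two-sample t-test, normal approximation):
n = 2 · ((z_{α/2} + z_β) / d)²

z_{α/2} = 1.645 (for α = 0.1, two-sided)
z_β = 1.080 (for power = 0.86)
d = 0.33

n = 2 · ((1.645 + 1.080) / 0.33)²
n = 2 · (8.258)²
n ≈ 136.39
Round up to the next whole number: n = 137 per group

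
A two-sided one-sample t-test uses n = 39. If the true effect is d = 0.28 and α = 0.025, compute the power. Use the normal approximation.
Power ≈ 0.31

Power calculation (one-sample t-test, normal approximation):
z_β = d · √n - z_{α/2}
z_β = 0.28 · √39 - 2.241
z_β = 0.28 · 6.245 - 2.241
z_β = -0.493

Power = Φ(z_β) = Φ(-0.493) ≈ 0.311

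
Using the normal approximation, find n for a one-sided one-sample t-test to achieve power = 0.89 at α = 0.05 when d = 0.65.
n = 20

Sample size formula (one-sample t-test, normal approximation):
n = ((z_α + z_β) / d)²

z_α = 1.645 (for α = 0.05, one-sided)
z_β = 1.227 (for power = 0.89)
d = 0.65

n = ((1.645 + 1.227) / 0.65)²
n = (4.418)²
n ≈ 19.52
Round up to the next whole number: n = 20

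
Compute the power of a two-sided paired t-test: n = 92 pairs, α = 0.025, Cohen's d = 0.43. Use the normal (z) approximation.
Power ≈ 0.97

Power calculation (paired t-test, normal approximation):
z_β = d · √n - z_{α/2}
z_β = 0.43 · √92 - 2.241
z_β = 0.43 · 9.592 - 2.241
z_β = 1.883

Power = Φ(z_β) = Φ(1.883) ≈ 0.970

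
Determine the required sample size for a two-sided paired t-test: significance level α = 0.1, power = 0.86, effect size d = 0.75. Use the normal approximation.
n = 14 pairs

Sample size formula (paired t-test, normal approximation):
n = ((z_{α/2} + z_β) / d)²

z_{α/2} = 1.645 (for α = 0.1, two-sided)
z_β = 1.080 (for power = 0.86)
d = 0.75

n = ((1.645 + 1.080) / 0.75)²
n = (3.633)²
n ≈ 13.20
Round up to the next whole number: n = 14 pairs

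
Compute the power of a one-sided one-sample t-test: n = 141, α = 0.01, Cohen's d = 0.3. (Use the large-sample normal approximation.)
Power ≈ 0.89

Power calculation (one-sample t-test, normal approximation):
z_β = d · √n - z_α
z_β = 0.3 · √141 - 2.326
z_β = 0.3 · 11.874 - 2.326
z_β = 1.236

Power = Φ(z_β) = Φ(1.236) ≈ 0.892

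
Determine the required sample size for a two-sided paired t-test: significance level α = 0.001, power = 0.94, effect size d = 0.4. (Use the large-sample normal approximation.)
n = 147 pairs

Sample size formula (paired t-test, normal approximation):
n = ((z_{α/2} + z_β) / d)²

z_{α/2} = 3.291 (for α = 0.001, two-sided)
z_β = 1.555 (for power = 0.94)
d = 0.4

n = ((3.291 + 1.555) / 0.4)²
n = (12.115)²
n ≈ 146.77
Round up to the next whole number: n = 147 pairs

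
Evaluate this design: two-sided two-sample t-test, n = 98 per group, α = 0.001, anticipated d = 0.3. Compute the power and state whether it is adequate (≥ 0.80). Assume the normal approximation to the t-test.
Power ≈ 0.12; the study is underpowered (power < 0.80)

Power calculation (two-sample t-test, normal approximation):
z_β = d · √(n/2) - z_{α/2}
z_β = 0.3 · √(98/2) - 3.291
z_β = 0.3 · 7.000 - 3.291
z_β = -1.191

Power = Φ(z_β) = Φ(-1.191) ≈ 0.117

Effect size d = 0.3 is small by Cohen's convention (0.2/0.5/0.8).

Threshold: power ≥ 0.80 is conventionally adequate.
Power ≈ 0.12 → the study is underpowered (power < 0.80).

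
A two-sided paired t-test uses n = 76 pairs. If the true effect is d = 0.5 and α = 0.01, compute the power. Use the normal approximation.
Power ≈ 0.96

Power calculation (paired t-test, normal approximation):
z_β = d · √n - z_{α/2}
z_β = 0.5 · √76 - 2.576
z_β = 0.5 · 8.718 - 2.576
z_β = 1.783

Power = Φ(z_β) = Φ(1.783) ≈ 0.963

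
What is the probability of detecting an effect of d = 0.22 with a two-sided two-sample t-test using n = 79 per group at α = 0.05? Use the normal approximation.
Power ≈ 0.28

Power calculation (two-sample t-test, normal approximation):
z_β = d · √(n/2) - z_{α/2}
z_β = 0.22 · √(79/2) - 1.960
z_β = 0.22 · 6.285 - 1.960
z_β = -0.577

Power = Φ(z_β) = Φ(-0.577) ≈ 0.282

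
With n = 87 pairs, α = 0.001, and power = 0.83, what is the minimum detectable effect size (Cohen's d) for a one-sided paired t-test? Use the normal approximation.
d ≈ 0.43

Minimum detectable effect (paired t-test, normal approximation):
d = (z_α + z_β) / √n
d = (3.090 + 0.954) / √87
d = 4.044 / 9.327
d ≈ 0.43

By Cohen's convention (0.2 small / 0.5 medium / 0.8 large): small effect.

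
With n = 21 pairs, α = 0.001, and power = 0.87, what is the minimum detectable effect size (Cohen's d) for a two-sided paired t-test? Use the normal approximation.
d ≈ 0.96

Minimum detectable effect (paired t-test, normal approximation):
d = (z_{α/2} + z_β) / √n
d = (3.291 + 1.126) / √21
d = 4.417 / 4.583
d ≈ 0.96

By Cohen's convention (0.2 small / 0.5 medium / 0.8 large): large effect.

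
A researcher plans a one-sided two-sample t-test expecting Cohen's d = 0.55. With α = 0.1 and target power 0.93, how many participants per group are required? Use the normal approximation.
n = 51 per group

Sample size formula (two-sample t-test, normal approximation):
n = 2 · ((z_α + z_β) / d)²

z_α = 1.282 (for α = 0.1, one-sided)
z_β = 1.476 (for power = 0.93)
d = 0.55

n = 2 · ((1.282 + 1.476) / 0.55)²
n = 2 · (5.015)²
n ≈ 50.30
Round up to the next whole number: n = 51 per group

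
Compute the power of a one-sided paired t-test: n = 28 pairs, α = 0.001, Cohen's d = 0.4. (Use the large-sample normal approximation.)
Power ≈ 0.17

Power calculation (paired t-test, normal approximation):
z_β = d · √n - z_α
z_β = 0.4 · √28 - 3.090
z_β = 0.4 · 5.292 - 3.090
z_β = -0.974

Power = Φ(z_β) = Φ(-0.974) ≈ 0.165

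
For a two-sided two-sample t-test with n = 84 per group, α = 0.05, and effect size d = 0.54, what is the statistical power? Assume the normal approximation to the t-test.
Power ≈ 0.94

Power calculation (two-sample t-test, normal approximation):
z_β = d · √(n/2) - z_{α/2}
z_β = 0.54 · √(84/2) - 1.960
z_β = 0.54 · 6.481 - 1.960
z_β = 1.540

Power = Φ(z_β) = Φ(1.540) ≈ 0.938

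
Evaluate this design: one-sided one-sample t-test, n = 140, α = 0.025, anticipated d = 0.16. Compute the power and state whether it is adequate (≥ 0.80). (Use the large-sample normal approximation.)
Power ≈ 0.47; the study is underpowered (power < 0.80)

Power calculation (one-sample t-test, normal approximation):
z_β = d · √n - z_α
z_β = 0.16 · √140 - 1.960
z_β = 0.16 · 11.832 - 1.960
z_β = -0.067

Power = Φ(z_β) = Φ(-0.067) ≈ 0.473

Effect size d = 0.16 is very small by Cohen's convention (0.2/0.5/0.8).

Threshold: power ≥ 0.80 is conventionally adequate.
Power ≈ 0.47 → the study is underpowered (power < 0.80).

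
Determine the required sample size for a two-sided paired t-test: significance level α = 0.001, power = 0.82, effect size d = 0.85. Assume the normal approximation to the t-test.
n = 25 pairs

Sample size formula (paired t-test, normal approximation):
n = ((z_{α/2} + z_β) / d)²

z_{α/2} = 3.291 (for α = 0.001, two-sided)
z_β = 0.915 (for power = 0.82)
d = 0.85

n = ((3.291 + 0.915) / 0.85)²
n = (4.948)²
n ≈ 24.48
Round up to the next whole number: n = 25 pairs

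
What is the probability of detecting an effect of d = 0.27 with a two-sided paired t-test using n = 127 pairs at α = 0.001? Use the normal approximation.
Power ≈ 0.40

Power calculation (paired t-test, normal approximation):
z_β = d · √n - z_{α/2}
z_β = 0.27 · √127 - 3.291
z_β = 0.27 · 11.269 - 3.291
z_β = -0.248

Power = Φ(z_β) = Φ(-0.248) ≈ 0.402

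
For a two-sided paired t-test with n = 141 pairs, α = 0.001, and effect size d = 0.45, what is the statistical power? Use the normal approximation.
Power ≈ 0.98

Power calculation (paired t-test, normal approximation):
z_β = d · √n - z_{α/2}
z_β = 0.45 · √141 - 3.291
z_β = 0.45 · 11.874 - 3.291
z_β = 2.053

Power = Φ(z_β) = Φ(2.053) ≈ 0.980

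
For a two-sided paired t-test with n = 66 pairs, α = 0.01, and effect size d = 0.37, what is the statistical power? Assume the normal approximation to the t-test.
Power ≈ 0.67

Power calculation (paired t-test, normal approximation):
z_β = d · √n - z_{α/2}
z_β = 0.37 · √66 - 2.576
z_β = 0.37 · 8.124 - 2.576
z_β = 0.430

Power = Φ(z_β) = Φ(0.430) ≈ 0.666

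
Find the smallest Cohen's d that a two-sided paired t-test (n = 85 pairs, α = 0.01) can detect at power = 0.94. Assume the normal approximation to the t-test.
d ≈ 0.45

Minimum detectable effect (paired t-test, normal approximation):
d = (z_{α/2} + z_β) / √n
d = (2.576 + 1.555) / √85
d = 4.131 / 9.220
d ≈ 0.45

By Cohen's convention (0.2 small / 0.5 medium / 0.8 large): small effect.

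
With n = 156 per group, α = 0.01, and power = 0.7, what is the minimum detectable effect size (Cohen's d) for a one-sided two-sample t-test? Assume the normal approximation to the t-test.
d ≈ 0.32

Minimum detectable effect (two-sample t-test, normal approximation):
d = (z_α + z_β) / √(n/2)
d = (2.326 + 0.524) / √(156/2)
d = 2.851 / 8.832
d ≈ 0.32

By Cohen's convention (0.2 small / 0.5 medium / 0.8 large): small effect.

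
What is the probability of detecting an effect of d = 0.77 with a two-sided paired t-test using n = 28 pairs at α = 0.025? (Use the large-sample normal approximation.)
Power ≈ 0.97

Power calculation (paired t-test, normal approximation):
z_β = d · √n - z_{α/2}
z_β = 0.77 · √28 - 2.241
z_β = 0.77 · 5.292 - 2.241
z_β = 1.833

Power = Φ(z_β) = Φ(1.833) ≈ 0.967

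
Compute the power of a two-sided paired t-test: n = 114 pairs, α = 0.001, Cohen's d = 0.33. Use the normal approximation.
Power ≈ 0.59

Power calculation (paired t-test, normal approximation):
z_β = d · √n - z_{α/2}
z_β = 0.33 · √114 - 3.291
z_β = 0.33 · 10.677 - 3.291
z_β = 0.233

Power = Φ(z_β) = Φ(0.233) ≈ 0.592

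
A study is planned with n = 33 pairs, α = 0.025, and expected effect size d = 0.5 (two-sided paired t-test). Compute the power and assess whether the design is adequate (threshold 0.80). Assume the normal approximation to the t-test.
Power ≈ 0.74; the study is underpowered (power < 0.80)

Power calculation (paired t-test, normal approximation):
z_β = d · √n - z_{α/2}
z_β = 0.5 · √33 - 2.241
z_β = 0.5 · 5.745 - 2.241
z_β = 0.631

Power = Φ(z_β) = Φ(0.631) ≈ 0.736

Effect size d = 0.5 is medium by Cohen's convention (0.2/0.5/0.8).

Threshold: power ≥ 0.80 is conventionally adequate.
Power ≈ 0.74 → the study is underpowered (power < 0.80).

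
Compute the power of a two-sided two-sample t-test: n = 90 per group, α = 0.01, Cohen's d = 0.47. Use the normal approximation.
Power ≈ 0.72

Power calculation (two-sample t-test, normal approximation):
z_β = d · √(n/2) - z_{α/2}
z_β = 0.47 · √(90/2) - 2.576
z_β = 0.47 · 6.708 - 2.576
z_β = 0.577

Power = Φ(z_β) = Φ(0.577) ≈ 0.718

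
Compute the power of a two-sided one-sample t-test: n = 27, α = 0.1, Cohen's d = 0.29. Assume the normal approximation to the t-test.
Power ≈ 0.45

Power calculation (one-sample t-test, normal approximation):
z_β = d · √n - z_{α/2}
z_β = 0.29 · √27 - 1.645
z_β = 0.29 · 5.196 - 1.645
z_β = -0.138

Power = Φ(z_β) = Φ(-0.138) ≈ 0.445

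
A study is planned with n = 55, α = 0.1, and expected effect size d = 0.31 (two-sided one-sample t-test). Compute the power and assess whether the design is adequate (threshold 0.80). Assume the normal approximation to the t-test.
Power ≈ 0.74; the study is underpowered (power < 0.80)

Power calculation (one-sample t-test, normal approximation):
z_β = d · √n - z_{α/2}
z_β = 0.31 · √55 - 1.645
z_β = 0.31 · 7.416 - 1.645
z_β = 0.654

Power = Φ(z_β) = Φ(0.654) ≈ 0.743

Effect size d = 0.31 is small by Cohen's convention (0.2/0.5/0.8).

Threshold: power ≥ 0.80 is conventionally adequate.
Power ≈ 0.74 → the study is underpowered (power < 0.80).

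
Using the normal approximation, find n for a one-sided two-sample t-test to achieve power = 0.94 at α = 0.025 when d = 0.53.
n = 88 per group

Sample size formula (two-sample t-test, normal approximation):
n = 2 · ((z_α + z_β) / d)²

z_α = 1.960 (for α = 0.025, one-sided)
z_β = 1.555 (for power = 0.94)
d = 0.53

n = 2 · ((1.960 + 1.555) / 0.53)²
n = 2 · (6.632)²
n ≈ 87.97
Round up to the next whole number: n = 88 per group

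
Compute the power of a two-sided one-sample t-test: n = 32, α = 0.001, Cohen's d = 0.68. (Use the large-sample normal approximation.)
Power ≈ 0.71

Power calculation (one-sample t-test, normal approximation):
z_β = d · √n - z_{α/2}
z_β = 0.68 · √32 - 3.291
z_β = 0.68 · 5.657 - 3.291
z_β = 0.556

Power = Φ(z_β) = Φ(0.556) ≈ 0.711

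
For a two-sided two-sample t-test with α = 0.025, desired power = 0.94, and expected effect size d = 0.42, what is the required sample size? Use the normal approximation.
n = 164 per group

Sample size formula (two-sample t-test, normal approximation):
n = 2 · ((z_{α/2} + z_β) / d)²

z_{α/2} = 2.241 (for α = 0.025, two-sided)
z_β = 1.555 (for power = 0.94)
d = 0.42

n = 2 · ((2.241 + 1.555) / 0.42)²
n = 2 · (9.038)²
n ≈ 163.37
Round up to the next whole number: n = 164 per group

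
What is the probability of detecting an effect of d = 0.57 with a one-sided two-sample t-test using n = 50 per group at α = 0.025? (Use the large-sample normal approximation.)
Power ≈ 0.81

Power calculation (two-sample t-test, normal approximation):
z_β = d · √(n/2) - z_α
z_β = 0.57 · √(50/2) - 1.960
z_β = 0.57 · 5.000 - 1.960
z_β = 0.890

Power = Φ(z_β) = Φ(0.890) ≈ 0.813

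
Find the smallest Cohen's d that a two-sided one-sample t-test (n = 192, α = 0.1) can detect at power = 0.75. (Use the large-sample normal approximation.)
d ≈ 0.17

Minimum detectable effect (one-sample t-test, normal approximation):
d = (z_{α/2} + z_β) / √n
d = (1.645 + 0.674) / √192
d = 2.319 / 13.856
d ≈ 0.17

By Cohen's convention (0.2 small / 0.5 medium / 0.8 large): very small effect.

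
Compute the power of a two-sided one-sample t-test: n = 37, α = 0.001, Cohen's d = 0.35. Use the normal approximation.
Power ≈ 0.12

Power calculation (one-sample t-test, normal approximation):
z_β = d · √n - z_{α/2}
z_β = 0.35 · √37 - 3.291
z_β = 0.35 · 6.083 - 3.291
z_β = -1.162

Power = Φ(z_β) = Φ(-1.162) ≈ 0.123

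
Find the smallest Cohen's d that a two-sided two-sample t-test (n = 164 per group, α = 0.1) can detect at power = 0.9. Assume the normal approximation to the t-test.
d ≈ 0.32

Minimum detectable effect (two-sample t-test, normal approximation):
d = (z_{α/2} + z_β) / √(n/2)
d = (1.645 + 1.282) / √(164/2)
d = 2.926 / 9.055
d ≈ 0.32

By Cohen's convention (0.2 small / 0.5 medium / 0.8 large): small effect.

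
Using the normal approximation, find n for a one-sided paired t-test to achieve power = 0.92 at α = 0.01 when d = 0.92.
n = 17 pairs

Sample size formula (paired t-test, normal approximation):
n = ((z_α + z_β) / d)²

z_α = 2.326 (for α = 0.01, one-sided)
z_β = 1.405 (for power = 0.92)
d = 0.92

n = ((2.326 + 1.405) / 0.92)²
n = (4.055)²
n ≈ 16.44
Round up to the next whole number: n = 17 pairs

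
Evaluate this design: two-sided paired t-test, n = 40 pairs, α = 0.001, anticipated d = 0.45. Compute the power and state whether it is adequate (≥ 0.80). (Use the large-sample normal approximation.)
Power ≈ 0.33; the study is underpowered (power < 0.80)

Power calculation (paired t-test, normal approximation):
z_β = d · √n - z_{α/2}
z_β = 0.45 · √40 - 3.291
z_β = 0.45 · 6.325 - 3.291
z_β = -0.444

Power = Φ(z_β) = Φ(-0.444) ≈ 0.328

Effect size d = 0.45 is small by Cohen's convention (0.2/0.5/0.8).

Threshold: power ≥ 0.80 is conventionally adequate.
Power ≈ 0.33 → the study is underpowered (power < 0.80).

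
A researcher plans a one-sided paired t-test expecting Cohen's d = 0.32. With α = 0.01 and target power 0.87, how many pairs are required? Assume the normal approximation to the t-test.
n = 117 pairs

Sample size formula (paired t-test, normal approximation):
n = ((z_α + z_β) / d)²

z_α = 2.326 (for α = 0.01, one-sided)
z_β = 1.126 (for power = 0.87)
d = 0.32

n = ((2.326 + 1.126) / 0.32)²
n = (10.788)²
n ≈ 116.38
Round up to the next whole number: n = 117 pairs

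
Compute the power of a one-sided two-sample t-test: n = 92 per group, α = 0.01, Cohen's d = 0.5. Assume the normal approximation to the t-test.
Power ≈ 0.86

Power calculation (two-sample t-test, normal approximation):
z_β = d · √(n/2) - z_α
z_β = 0.5 · √(92/2) - 2.326
z_β = 0.5 · 6.782 - 2.326
z_β = 1.065

Power = Φ(z_β) = Φ(1.065) ≈ 0.857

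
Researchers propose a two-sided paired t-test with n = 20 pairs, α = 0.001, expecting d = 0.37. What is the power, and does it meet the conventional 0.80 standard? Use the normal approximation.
Power ≈ 0.05; the study is underpowered (power < 0.80)

Power calculation (paired t-test, normal approximation):
z_β = d · √n - z_{α/2}
z_β = 0.37 · √20 - 3.291
z_β = 0.37 · 4.472 - 3.291
z_β = -1.636

Power = Φ(z_β) = Φ(-1.636) ≈ 0.051

Effect size d = 0.37 is small by Cohen's convention (0.2/0.5/0.8).

Threshold: power ≥ 0.80 is conventionally adequate.
Power ≈ 0.05 → the study is underpowered (power < 0.80).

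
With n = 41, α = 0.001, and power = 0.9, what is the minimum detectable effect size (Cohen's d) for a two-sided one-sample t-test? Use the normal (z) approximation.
d ≈ 0.71

Minimum detectable effect (one-sample t-test, normal approximation):
d = (z_{α/2} + z_β) / √n
d = (3.291 + 1.282) / √41
d = 4.572 / 6.403
d ≈ 0.71

By Cohen's convention (0.2 small / 0.5 medium / 0.8 large): medium effect.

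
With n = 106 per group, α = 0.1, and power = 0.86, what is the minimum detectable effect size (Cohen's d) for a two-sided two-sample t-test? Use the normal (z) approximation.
d ≈ 0.37

Minimum detectable effect (two-sample t-test, normal approximation):
d = (z_{α/2} + z_β) / √(n/2)
d = (1.645 + 1.080) / √(106/2)
d = 2.725 / 7.280
d ≈ 0.37

By Cohen's convention (0.2 small / 0.5 medium / 0.8 large): small effect.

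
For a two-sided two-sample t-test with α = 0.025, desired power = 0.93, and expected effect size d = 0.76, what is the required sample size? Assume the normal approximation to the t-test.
n = 48 per group

Sample size formula (two-sample t-test, normal approximation):
n = 2 · ((z_{α/2} + z_β) / d)²

z_{α/2} = 2.241 (for α = 0.025, two-sided)
z_β = 1.476 (for power = 0.93)
d = 0.76

n = 2 · ((2.241 + 1.476) / 0.76)²
n = 2 · (4.891)²
n ≈ 47.84
Round up to the next whole number: n = 48 per group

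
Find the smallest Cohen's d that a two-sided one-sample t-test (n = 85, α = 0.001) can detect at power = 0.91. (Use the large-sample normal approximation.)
d ≈ 0.50

Minimum detectable effect (one-sample t-test, normal approximation):
d = (z_{α/2} + z_β) / √n
d = (3.291 + 1.341) / √85
d = 4.631 / 9.220
d ≈ 0.50

By Cohen's convention (0.2 small / 0.5 medium / 0.8 large): medium effect.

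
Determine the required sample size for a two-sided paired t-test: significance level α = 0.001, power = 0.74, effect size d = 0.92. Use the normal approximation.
n = 19 pairs

Sample size formula (paired t-test, normal approximation):
n = ((z_{α/2} + z_β) / d)²

z_{α/2} = 3.291 (for α = 0.001, two-sided)
z_β = 0.643 (for power = 0.74)
d = 0.92

n = ((3.291 + 0.643) / 0.92)²
n = (4.276)²
n ≈ 18.28
Round up to the next whole number: n = 19 pairs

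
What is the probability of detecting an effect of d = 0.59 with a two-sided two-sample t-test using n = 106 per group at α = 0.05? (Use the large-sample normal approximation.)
Power ≈ 0.99

Power calculation (two-sample t-test, normal approximation):
z_β = d · √(n/2) - z_{α/2}
z_β = 0.59 · √(106/2) - 1.960
z_β = 0.59 · 7.280 - 1.960
z_β = 2.335

Power = Φ(z_β) = Φ(2.335) ≈ 0.990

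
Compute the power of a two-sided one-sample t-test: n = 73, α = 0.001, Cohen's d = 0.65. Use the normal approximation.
Power ≈ 0.99

Power calculation (one-sample t-test, normal approximation):
z_β = d · √n - z_{α/2}
z_β = 0.65 · √73 - 3.291
z_β = 0.65 · 8.544 - 3.291
z_β = 2.263

Power = Φ(z_β) = Φ(2.263) ≈ 0.988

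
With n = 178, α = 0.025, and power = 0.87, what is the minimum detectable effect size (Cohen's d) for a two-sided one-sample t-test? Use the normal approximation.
d ≈ 0.25

Minimum detectable effect (one-sample t-test, normal approximation):
d = (z_{α/2} + z_β) / √n
d = (2.241 + 1.126) / √178
d = 3.368 / 13.342
d ≈ 0.25

By Cohen's convention (0.2 small / 0.5 medium / 0.8 large): small effect.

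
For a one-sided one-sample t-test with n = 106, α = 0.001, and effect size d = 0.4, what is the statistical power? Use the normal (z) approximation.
Power ≈ 0.85

Power calculation (one-sample t-test, normal approximation):
z_β = d · √n - z_α
z_β = 0.4 · √106 - 3.090
z_β = 0.4 · 10.296 - 3.090
z_β = 1.028

Power = Φ(z_β) = Φ(1.028) ≈ 0.848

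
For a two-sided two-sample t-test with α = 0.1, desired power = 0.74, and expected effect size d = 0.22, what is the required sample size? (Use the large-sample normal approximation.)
n = 217 per group

Sample size formula (two-sample t-test, normal approximation):
n = 2 · ((z_{α/2} + z_β) / d)²

z_{α/2} = 1.645 (for α = 0.1, two-sided)
z_β = 0.643 (for power = 0.74)
d = 0.22

n = 2 · ((1.645 + 0.643) / 0.22)²
n = 2 · (10.400)²
n ≈ 216.32
Round up to the next whole number: n = 217 per group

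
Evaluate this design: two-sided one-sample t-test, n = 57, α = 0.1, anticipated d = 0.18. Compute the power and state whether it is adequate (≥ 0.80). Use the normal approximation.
Power ≈ 0.39; the study is underpowered (power < 0.80)

Power calculation (one-sample t-test, normal approximation):
z_β = d · √n - z_{α/2}
z_β = 0.18 · √57 - 1.645
z_β = 0.18 · 7.550 - 1.645
z_β = -0.286

Power = Φ(z_β) = Φ(-0.286) ≈ 0.387

Effect size d = 0.18 is very small by Cohen's convention (0.2/0.5/0.8).

Threshold: power ≥ 0.80 is conventionally adequate.
Power ≈ 0.39 → the study is underpowered (power < 0.80).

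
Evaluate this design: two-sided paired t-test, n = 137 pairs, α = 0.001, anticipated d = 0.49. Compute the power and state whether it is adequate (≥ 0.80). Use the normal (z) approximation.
Power ≈ 0.99; the study is adequately powered (power ≥ 0.80)

Power calculation (paired t-test, normal approximation):
z_β = d · √n - z_{α/2}
z_β = 0.49 · √137 - 3.291
z_β = 0.49 · 11.705 - 3.291
z_β = 2.445

Power = Φ(z_β) = Φ(2.445) ≈ 0.993

Effect size d = 0.49 is small by Cohen's convention (0.2/0.5/0.8).

Threshold: power ≥ 0.80 is conventionally adequate.
Power ≈ 0.99 → the study is adequately powered (power ≥ 0.80).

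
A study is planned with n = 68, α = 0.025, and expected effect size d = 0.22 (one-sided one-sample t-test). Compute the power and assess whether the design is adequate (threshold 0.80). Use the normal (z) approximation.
Power ≈ 0.44; the study is underpowered (power < 0.80)

Power calculation (one-sample t-test, normal approximation):
z_β = d · √n - z_α
z_β = 0.22 · √68 - 1.960
z_β = 0.22 · 8.246 - 1.960
z_β = -0.146

Power = Φ(z_β) = Φ(-0.146) ≈ 0.442

Effect size d = 0.22 is small by Cohen's convention (0.2/0.5/0.8).

Threshold: power ≥ 0.80 is conventionally adequate.
Power ≈ 0.44 → the study is underpowered (power < 0.80).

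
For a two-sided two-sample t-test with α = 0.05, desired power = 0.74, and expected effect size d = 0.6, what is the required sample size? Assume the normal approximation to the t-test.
n = 38 per group

Sample size formula (two-sample t-test, normal approximation):
n = 2 · ((z_{α/2} + z_β) / d)²

z_{α/2} = 1.960 (for α = 0.05, two-sided)
z_β = 0.643 (for power = 0.74)
d = 0.6

n = 2 · ((1.960 + 0.643) / 0.6)²
n = 2 · (4.338)²
n ≈ 37.64
Round up to the next whole number: n = 38 per group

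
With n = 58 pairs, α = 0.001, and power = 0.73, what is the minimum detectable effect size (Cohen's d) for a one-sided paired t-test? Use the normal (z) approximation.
d ≈ 0.49

Minimum detectable effect (paired t-test, normal approximation):
d = (z_α + z_β) / √n
d = (3.090 + 0.613) / √58
d = 3.703 / 7.616
d ≈ 0.49

By Cohen's convention (0.2 small / 0.5 medium / 0.8 large): small effect.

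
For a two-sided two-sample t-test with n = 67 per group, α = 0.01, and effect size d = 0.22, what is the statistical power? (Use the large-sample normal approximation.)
Power ≈ 0.10

Power calculation (two-sample t-test, normal approximation):
z_β = d · √(n/2) - z_{α/2}
z_β = 0.22 · √(67/2) - 2.576
z_β = 0.22 · 5.788 - 2.576
z_β = -1.302

Power = Φ(z_β) = Φ(-1.302) ≈ 0.096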